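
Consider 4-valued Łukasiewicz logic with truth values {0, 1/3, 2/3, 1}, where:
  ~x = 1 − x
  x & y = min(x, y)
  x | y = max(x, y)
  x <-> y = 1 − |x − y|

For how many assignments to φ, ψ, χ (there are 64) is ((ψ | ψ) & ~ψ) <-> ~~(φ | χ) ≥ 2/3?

26

value 1: 8 assignments (counts)
value 2/3: 18 assignments (counts)
value 1/3: 24 assignments
value 0: 14 assignments
So 26 of the 64 assignments meet the threshold.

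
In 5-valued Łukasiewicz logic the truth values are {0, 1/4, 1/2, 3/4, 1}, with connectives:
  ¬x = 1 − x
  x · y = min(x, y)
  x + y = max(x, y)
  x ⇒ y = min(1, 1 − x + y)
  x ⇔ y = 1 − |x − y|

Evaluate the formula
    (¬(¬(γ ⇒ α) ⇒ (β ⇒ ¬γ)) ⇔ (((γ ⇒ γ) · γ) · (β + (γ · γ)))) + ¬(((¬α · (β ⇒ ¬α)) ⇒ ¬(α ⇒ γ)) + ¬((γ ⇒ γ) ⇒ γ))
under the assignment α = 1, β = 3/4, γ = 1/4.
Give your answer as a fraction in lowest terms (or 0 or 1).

3/4

γ ⇒ α = 1/4 ⇒ 1 = 1
¬(γ ⇒ α) = ¬1 = 0
¬γ = ¬1/4 = 3/4
β ⇒ ¬γ = 3/4 ⇒ 3/4 = 1
¬(γ ⇒ α) ⇒ (β ⇒ ¬γ) = 0 ⇒ 1 = 1
¬(¬(γ ⇒ α) ⇒ (β ⇒ ¬γ)) = ¬1 = 0
γ ⇒ γ = 1/4 ⇒ 1/4 = 1
(γ ⇒ γ) · γ = 1 · 1/4 = 1/4
γ · γ = 1/4 · 1/4 = 1/4
β + (γ · γ) = 3/4 + 1/4 = 3/4
((γ ⇒ γ) · γ) · (β + (γ · γ)) = 1/4 · 3/4 = 1/4
¬(¬(γ ⇒ α) ⇒ (β ⇒ ¬γ)) ⇔ (((γ ⇒ γ) · γ) · (β + (γ · γ))) = 0 ⇔ 1/4 = 3/4
¬α = ¬1 = 0
¬α = ¬1 = 0
β ⇒ ¬α = 3/4 ⇒ 0 = 1/4
¬α · (β ⇒ ¬α) = 0 · 1/4 = 0
α ⇒ γ = 1 ⇒ 1/4 = 1/4
¬(α ⇒ γ) = ¬1/4 = 3/4
(¬α · (β ⇒ ¬α)) ⇒ ¬(α ⇒ γ) = 0 ⇒ 3/4 = 1
γ ⇒ γ = 1/4 ⇒ 1/4 = 1
(γ ⇒ γ) ⇒ γ = 1 ⇒ 1/4 = 1/4
¬((γ ⇒ γ) ⇒ γ) = ¬1/4 = 3/4
((¬α · (β ⇒ ¬α)) ⇒ ¬(α ⇒ γ)) + ¬((γ ⇒ γ) ⇒ γ) = 1 + 3/4 = 1
¬(((¬α · (β ⇒ ¬α)) ⇒ ¬(α ⇒ γ)) + ¬((γ ⇒ γ) ⇒ γ)) = ¬1 = 0
(¬(¬(γ ⇒ α) ⇒ (β ⇒ ¬γ)) ⇔ (((γ ⇒ γ) · γ) · (β + (γ · γ)))) + ¬(((¬α · (β ⇒ ¬α)) ⇒ ¬(α ⇒ γ)) + ¬((γ ⇒ γ) ⇒ γ)) = 3/4 + 0 = 3/4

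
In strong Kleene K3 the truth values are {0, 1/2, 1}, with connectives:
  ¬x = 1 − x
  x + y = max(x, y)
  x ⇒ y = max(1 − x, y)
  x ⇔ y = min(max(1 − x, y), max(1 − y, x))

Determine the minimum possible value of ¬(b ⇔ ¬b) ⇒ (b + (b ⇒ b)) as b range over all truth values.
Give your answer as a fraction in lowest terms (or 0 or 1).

1/2

Take b = 1/2:
¬b = ¬1/2 = 1/2
b ⇔ ¬b = 1/2 ⇔ 1/2 = 1/2
¬(b ⇔ ¬b) = ¬1/2 = 1/2
b ⇒ b = 1/2 ⇒ 1/2 = 1/2
b + (b ⇒ b) = 1/2 + 1/2 = 1/2
¬(b ⇔ ¬b) ⇒ (b + (b ⇒ b)) = 1/2 ⇒ 1/2 = 1/2
No assignment yields a value below 1/2, so this is the minimum.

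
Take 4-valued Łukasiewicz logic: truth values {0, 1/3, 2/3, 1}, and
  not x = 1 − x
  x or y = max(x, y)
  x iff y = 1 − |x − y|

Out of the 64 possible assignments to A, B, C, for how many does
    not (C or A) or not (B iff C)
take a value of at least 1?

value 1: 11 assignments (counts)
value 2/3: 23 assignments
value 1/3: 23 assignments
value 0: 7 assignments
So 11 of the 64 assignments meet the threshold.

11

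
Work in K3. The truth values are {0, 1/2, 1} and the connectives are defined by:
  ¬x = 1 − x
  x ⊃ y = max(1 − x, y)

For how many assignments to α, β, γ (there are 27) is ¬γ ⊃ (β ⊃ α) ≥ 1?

19

value 1: 19 assignments (counts)
value 1/2: 7 assignments
value 0: 1 assignment
So 19 of the 27 assignments meet the threshold.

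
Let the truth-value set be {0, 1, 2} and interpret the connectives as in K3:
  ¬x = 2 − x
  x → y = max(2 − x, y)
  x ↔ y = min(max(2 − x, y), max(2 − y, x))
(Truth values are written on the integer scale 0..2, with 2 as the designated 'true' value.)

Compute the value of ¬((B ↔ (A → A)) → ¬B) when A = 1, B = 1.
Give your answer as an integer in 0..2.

A → A = 1 → 1 = 1
B ↔ (A → A) = 1 ↔ 1 = 1
¬B = ¬1 = 1
(B ↔ (A → A)) → ¬B = 1 → 1 = 1
¬((B ↔ (A → A)) → ¬B) = ¬1 = 1

1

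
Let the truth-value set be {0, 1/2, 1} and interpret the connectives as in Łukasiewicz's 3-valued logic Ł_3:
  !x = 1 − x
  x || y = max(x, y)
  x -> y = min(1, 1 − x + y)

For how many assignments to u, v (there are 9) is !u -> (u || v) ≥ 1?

u = 0, v = 0 ↦ 0  <
u = 0, v = 1/2 ↦ 1/2  <
u = 0, v = 1 ↦ 1  ≥
u = 1/2, v = 0 ↦ 1  ≥
u = 1/2, v = 1/2 ↦ 1  ≥
u = 1/2, v = 1 ↦ 1  ≥
u = 1, v = 0 ↦ 1  ≥
u = 1, v = 1/2 ↦ 1  ≥
u = 1, v = 1 ↦ 1  ≥
So 7 of the 9 assignments meet the threshold.

7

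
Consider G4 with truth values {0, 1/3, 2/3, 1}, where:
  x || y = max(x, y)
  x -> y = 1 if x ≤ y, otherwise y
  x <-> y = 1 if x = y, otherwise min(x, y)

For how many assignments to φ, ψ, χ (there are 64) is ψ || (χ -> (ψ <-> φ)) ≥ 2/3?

value 1: 42 assignments (counts)
value 2/3: 6 assignments (counts)
value 1/3: 7 assignments
value 0: 9 assignments
So 48 of the 64 assignments meet the threshold.

48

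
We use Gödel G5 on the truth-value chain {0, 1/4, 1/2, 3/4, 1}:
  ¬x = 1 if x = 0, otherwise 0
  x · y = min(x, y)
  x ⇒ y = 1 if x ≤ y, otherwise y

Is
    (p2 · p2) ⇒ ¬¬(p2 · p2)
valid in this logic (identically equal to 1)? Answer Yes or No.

Yes

p2 = 0 ↦ 1
p2 = 1/4 ↦ 1
p2 = 1/2 ↦ 1
p2 = 3/4 ↦ 1
p2 = 1 ↦ 1
Every assignment gives a value ≥ 1.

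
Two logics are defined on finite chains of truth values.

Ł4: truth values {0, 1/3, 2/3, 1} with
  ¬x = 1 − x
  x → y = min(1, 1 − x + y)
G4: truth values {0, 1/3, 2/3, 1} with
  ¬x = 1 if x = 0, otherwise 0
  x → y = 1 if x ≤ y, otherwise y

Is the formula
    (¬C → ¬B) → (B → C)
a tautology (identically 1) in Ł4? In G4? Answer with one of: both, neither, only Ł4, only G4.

In Ł4: every assignment gives 1 — tautology.
In G4: at B = 2/3, C = 1/3 the value is 1/3 — not a tautology.

only Ł4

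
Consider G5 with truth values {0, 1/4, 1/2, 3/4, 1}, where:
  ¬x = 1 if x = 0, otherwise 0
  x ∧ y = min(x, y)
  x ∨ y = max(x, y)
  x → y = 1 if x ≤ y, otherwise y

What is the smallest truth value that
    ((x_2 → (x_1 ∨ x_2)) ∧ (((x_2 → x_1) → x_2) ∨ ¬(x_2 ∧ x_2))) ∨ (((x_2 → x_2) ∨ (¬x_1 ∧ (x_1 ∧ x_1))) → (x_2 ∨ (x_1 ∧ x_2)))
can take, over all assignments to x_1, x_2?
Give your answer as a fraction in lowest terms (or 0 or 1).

Take x_1 = 1/4, x_2 = 1/4:
x_1 ∨ x_2 = 1/4 ∨ 1/4 = 1/4
x_2 → (x_1 ∨ x_2) = 1/4 → 1/4 = 1
x_2 → x_1 = 1/4 → 1/4 = 1
(x_2 → x_1) → x_2 = 1 → 1/4 = 1/4
x_2 ∧ x_2 = 1/4 ∧ 1/4 = 1/4
¬(x_2 ∧ x_2) = ¬1/4 = 0
((x_2 → x_1) → x_2) ∨ ¬(x_2 ∧ x_2) = 1/4 ∨ 0 = 1/4
(x_2 → (x_1 ∨ x_2)) ∧ (((x_2 → x_1) → x_2) ∨ ¬(x_2 ∧ x_2)) = 1 ∧ 1/4 = 1/4
x_2 → x_2 = 1/4 → 1/4 = 1
¬x_1 = ¬1/4 = 0
x_1 ∧ x_1 = 1/4 ∧ 1/4 = 1/4
¬x_1 ∧ (x_1 ∧ x_1) = 0 ∧ 1/4 = 0
(x_2 → x_2) ∨ (¬x_1 ∧ (x_1 ∧ x_1)) = 1 ∨ 0 = 1
x_1 ∧ x_2 = 1/4 ∧ 1/4 = 1/4
x_2 ∨ (x_1 ∧ x_2) = 1/4 ∨ 1/4 = 1/4
((x_2 → x_2) ∨ (¬x_1 ∧ (x_1 ∧ x_1))) → (x_2 ∨ (x_1 ∧ x_2)) = 1 → 1/4 = 1/4
((x_2 → (x_1 ∨ x_2)) ∧ (((x_2 → x_1) → x_2) ∨ ¬(x_2 ∧ x_2))) ∨ (((x_2 → x_2) ∨ (¬x_1 ∧ (x_1 ∧ x_1))) → (x_2 ∨ (x_1 ∧ x_2))) = 1/4 ∨ 1/4 = 1/4
No assignment yields a value below 1/4, so this is the minimum.

1/4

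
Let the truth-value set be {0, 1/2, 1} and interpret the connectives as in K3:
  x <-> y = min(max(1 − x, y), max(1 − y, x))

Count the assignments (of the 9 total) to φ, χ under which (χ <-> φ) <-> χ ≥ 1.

2

φ = 0, χ = 0 ↦ 0  <
φ = 0, χ = 1/2 ↦ 1/2  <
φ = 0, χ = 1 ↦ 0  <
φ = 1/2, χ = 0 ↦ 1/2  <
φ = 1/2, χ = 1/2 ↦ 1/2  <
φ = 1/2, χ = 1 ↦ 1/2  <
φ = 1, χ = 0 ↦ 1  ≥
φ = 1, χ = 1/2 ↦ 1/2  <
φ = 1, χ = 1 ↦ 1  ≥
So 2 of the 9 assignments meet the threshold.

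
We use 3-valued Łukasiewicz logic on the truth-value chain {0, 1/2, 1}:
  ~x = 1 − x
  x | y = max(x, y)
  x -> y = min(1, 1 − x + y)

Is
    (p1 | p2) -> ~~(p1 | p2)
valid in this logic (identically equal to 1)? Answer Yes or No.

p1 = 0, p2 = 0 ↦ 1
p1 = 0, p2 = 1/2 ↦ 1
p1 = 0, p2 = 1 ↦ 1
p1 = 1/2, p2 = 0 ↦ 1
p1 = 1/2, p2 = 1/2 ↦ 1
p1 = 1/2, p2 = 1 ↦ 1
p1 = 1, p2 = 0 ↦ 1
p1 = 1, p2 = 1/2 ↦ 1
p1 = 1, p2 = 1 ↦ 1
Every assignment gives a value ≥ 1.

Yes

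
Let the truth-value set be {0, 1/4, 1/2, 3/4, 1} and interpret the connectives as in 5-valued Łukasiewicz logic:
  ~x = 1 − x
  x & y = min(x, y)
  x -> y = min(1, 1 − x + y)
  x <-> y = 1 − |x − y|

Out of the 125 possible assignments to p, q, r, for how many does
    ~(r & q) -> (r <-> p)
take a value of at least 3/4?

93

value 1: 70 assignments (counts)
value 3/4: 23 assignments (counts)
value 1/2: 17 assignments
value 1/4: 9 assignments
value 0: 6 assignments
So 93 of the 125 assignments meet the threshold.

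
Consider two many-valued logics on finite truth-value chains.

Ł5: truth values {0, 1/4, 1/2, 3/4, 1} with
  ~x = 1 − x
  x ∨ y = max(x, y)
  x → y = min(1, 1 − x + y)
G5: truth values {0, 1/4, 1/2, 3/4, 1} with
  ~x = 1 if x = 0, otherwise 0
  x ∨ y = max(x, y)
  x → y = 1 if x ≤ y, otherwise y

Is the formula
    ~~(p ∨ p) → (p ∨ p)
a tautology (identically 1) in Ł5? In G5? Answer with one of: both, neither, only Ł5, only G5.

only Ł5

In Ł5: every assignment gives 1 — tautology.
In G5: at p = 1/4 the value is 1/4 — not a tautology.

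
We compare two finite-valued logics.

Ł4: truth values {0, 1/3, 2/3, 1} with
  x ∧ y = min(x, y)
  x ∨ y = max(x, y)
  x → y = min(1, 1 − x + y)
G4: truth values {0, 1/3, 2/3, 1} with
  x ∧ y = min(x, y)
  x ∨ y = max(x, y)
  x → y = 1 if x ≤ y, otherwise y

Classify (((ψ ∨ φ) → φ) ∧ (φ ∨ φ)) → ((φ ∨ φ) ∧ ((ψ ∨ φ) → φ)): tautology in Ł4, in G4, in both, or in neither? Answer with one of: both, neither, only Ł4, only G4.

In Ł4: every assignment gives 1 — tautology.
In G4: every assignment gives 1 — tautology.

both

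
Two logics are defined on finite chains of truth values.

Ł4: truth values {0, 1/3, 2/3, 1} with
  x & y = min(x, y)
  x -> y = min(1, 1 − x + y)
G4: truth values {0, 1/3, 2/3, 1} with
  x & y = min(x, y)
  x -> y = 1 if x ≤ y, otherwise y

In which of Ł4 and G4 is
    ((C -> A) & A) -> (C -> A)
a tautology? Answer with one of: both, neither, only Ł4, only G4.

both

In Ł4: every assignment gives 1 — tautology.
In G4: every assignment gives 1 — tautology.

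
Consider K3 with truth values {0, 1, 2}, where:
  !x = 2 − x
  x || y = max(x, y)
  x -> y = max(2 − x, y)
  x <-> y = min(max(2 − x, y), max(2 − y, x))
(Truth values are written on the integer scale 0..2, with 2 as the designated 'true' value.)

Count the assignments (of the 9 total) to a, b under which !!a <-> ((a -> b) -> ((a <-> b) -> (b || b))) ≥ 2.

a = 0, b = 0 ↦ 2  ≥
a = 0, b = 1 ↦ 1  <
a = 0, b = 2 ↦ 0  <
a = 1, b = 0 ↦ 1  <
a = 1, b = 1 ↦ 1  <
a = 1, b = 2 ↦ 1  <
a = 2, b = 0 ↦ 2  ≥
a = 2, b = 1 ↦ 1  <
a = 2, b = 2 ↦ 2  ≥
So 3 of the 9 assignments meet the threshold.

3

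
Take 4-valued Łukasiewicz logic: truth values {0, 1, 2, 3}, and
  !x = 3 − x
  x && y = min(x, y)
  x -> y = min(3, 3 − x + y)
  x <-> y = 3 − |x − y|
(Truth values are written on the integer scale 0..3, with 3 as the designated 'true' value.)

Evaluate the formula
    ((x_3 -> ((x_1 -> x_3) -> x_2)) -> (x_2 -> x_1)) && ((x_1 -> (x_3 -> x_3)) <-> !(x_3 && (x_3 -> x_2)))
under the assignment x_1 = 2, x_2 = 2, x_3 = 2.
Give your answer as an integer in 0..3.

1

x_1 -> x_3 = 2 -> 2 = 3
(x_1 -> x_3) -> x_2 = 3 -> 2 = 2
x_3 -> ((x_1 -> x_3) -> x_2) = 2 -> 2 = 3
x_2 -> x_1 = 2 -> 2 = 3
(x_3 -> ((x_1 -> x_3) -> x_2)) -> (x_2 -> x_1) = 3 -> 3 = 3
x_3 -> x_3 = 2 -> 2 = 3
x_1 -> (x_3 -> x_3) = 2 -> 3 = 3
x_3 -> x_2 = 2 -> 2 = 3
x_3 && (x_3 -> x_2) = 2 && 3 = 2
!(x_3 && (x_3 -> x_2)) = !2 = 1
(x_1 -> (x_3 -> x_3)) <-> !(x_3 && (x_3 -> x_2)) = 3 <-> 1 = 1
((x_3 -> ((x_1 -> x_3) -> x_2)) -> (x_2 -> x_1)) && ((x_1 -> (x_3 -> x_3)) <-> !(x_3 && (x_3 -> x_2))) = 3 && 1 = 1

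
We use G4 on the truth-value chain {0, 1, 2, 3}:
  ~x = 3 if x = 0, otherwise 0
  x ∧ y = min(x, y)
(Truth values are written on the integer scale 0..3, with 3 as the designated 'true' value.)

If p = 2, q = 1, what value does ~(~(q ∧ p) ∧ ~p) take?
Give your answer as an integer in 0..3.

q ∧ p = 1 ∧ 2 = 1
~(q ∧ p) = ~1 = 0
~p = ~2 = 0
~(q ∧ p) ∧ ~p = 0 ∧ 0 = 0
~(~(q ∧ p) ∧ ~p) = ~0 = 3

3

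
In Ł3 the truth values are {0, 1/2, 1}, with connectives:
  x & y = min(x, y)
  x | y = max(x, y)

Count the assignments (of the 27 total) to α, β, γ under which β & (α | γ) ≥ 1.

5

value 1: 5 assignments (counts)
value 1/2: 11 assignments
value 0: 11 assignments
So 5 of the 27 assignments meet the threshold.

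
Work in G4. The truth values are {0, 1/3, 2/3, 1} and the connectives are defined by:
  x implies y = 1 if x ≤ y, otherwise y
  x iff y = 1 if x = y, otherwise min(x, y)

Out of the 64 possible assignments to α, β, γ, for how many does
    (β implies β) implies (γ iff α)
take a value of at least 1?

16

value 1: 16 assignments (counts)
value 2/3: 8 assignments
value 1/3: 16 assignments
value 0: 24 assignments
So 16 of the 64 assignments meet the threshold.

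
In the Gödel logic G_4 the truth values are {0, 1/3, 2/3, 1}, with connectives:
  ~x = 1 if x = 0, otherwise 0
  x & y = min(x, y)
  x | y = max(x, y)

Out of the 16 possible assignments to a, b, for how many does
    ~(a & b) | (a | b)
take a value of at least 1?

12

a = 0, b = 0 ↦ 1  ≥
a = 0, b = 1/3 ↦ 1  ≥
a = 0, b = 2/3 ↦ 1  ≥
a = 0, b = 1 ↦ 1  ≥
a = 1/3, b = 0 ↦ 1  ≥
a = 1/3, b = 1/3 ↦ 1/3  <
a = 1/3, b = 2/3 ↦ 2/3  <
a = 1/3, b = 1 ↦ 1  ≥
a = 2/3, b = 0 ↦ 1  ≥
a = 2/3, b = 1/3 ↦ 2/3  <
a = 2/3, b = 2/3 ↦ 2/3  <
a = 2/3, b = 1 ↦ 1  ≥
a = 1, b = 0 ↦ 1  ≥
a = 1, b = 1/3 ↦ 1  ≥
a = 1, b = 2/3 ↦ 1  ≥
a = 1, b = 1 ↦ 1  ≥
So 12 of the 16 assignments meet the threshold.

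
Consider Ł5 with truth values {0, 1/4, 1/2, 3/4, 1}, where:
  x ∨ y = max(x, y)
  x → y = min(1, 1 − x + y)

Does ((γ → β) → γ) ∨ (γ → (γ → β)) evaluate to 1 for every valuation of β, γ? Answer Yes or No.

At β = 3/4, γ = 3/4, for instance:
γ → β = 3/4 → 3/4 = 1
(γ → β) → γ = 1 → 3/4 = 3/4
γ → (γ → β) = 3/4 → 1 = 1
((γ → β) → γ) ∨ (γ → (γ → β)) = 3/4 ∨ 1 = 1
and checking the remaining 24 assignments likewise gives ≥ 1 in every case.

Yes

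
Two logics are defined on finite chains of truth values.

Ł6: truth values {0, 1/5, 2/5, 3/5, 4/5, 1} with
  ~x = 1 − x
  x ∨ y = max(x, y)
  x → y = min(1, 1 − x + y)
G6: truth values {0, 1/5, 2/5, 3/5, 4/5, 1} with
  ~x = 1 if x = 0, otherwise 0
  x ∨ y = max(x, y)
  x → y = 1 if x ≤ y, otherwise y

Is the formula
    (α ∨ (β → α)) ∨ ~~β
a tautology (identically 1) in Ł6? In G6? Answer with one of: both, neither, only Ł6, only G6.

In Ł6: at α = 0, β = 1/5 the value is 4/5 — not a tautology.
In G6: every assignment gives 1 — tautology.

only G6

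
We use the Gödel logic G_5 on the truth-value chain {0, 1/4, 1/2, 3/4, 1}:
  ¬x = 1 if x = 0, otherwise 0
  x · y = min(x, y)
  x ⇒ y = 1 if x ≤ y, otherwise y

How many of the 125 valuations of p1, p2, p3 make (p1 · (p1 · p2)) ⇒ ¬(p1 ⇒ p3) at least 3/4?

value 1: 61 assignments (counts)
value 0: 64 assignments
So 61 of the 125 assignments meet the threshold.

61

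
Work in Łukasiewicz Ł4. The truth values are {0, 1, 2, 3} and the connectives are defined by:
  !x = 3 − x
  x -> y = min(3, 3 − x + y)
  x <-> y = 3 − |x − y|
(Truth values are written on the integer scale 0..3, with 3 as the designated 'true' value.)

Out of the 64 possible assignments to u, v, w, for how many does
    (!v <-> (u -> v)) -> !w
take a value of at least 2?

value 3: 44 assignments (counts)
value 2: 11 assignments (counts)
value 1: 7 assignments
value 0: 2 assignments
So 55 of the 64 assignments meet the threshold.

55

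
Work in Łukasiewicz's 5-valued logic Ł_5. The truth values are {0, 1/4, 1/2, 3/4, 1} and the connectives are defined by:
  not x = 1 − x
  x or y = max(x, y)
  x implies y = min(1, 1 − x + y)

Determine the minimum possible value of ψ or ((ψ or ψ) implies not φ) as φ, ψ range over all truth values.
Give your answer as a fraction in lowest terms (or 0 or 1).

1/2

Take φ = 1, ψ = 1/2:
ψ or ψ = 1/2 or 1/2 = 1/2
not φ = not 1 = 0
(ψ or ψ) implies not φ = 1/2 implies 0 = 1/2
ψ or ((ψ or ψ) implies not φ) = 1/2 or 1/2 = 1/2
No assignment yields a value below 1/2, so this is the minimum.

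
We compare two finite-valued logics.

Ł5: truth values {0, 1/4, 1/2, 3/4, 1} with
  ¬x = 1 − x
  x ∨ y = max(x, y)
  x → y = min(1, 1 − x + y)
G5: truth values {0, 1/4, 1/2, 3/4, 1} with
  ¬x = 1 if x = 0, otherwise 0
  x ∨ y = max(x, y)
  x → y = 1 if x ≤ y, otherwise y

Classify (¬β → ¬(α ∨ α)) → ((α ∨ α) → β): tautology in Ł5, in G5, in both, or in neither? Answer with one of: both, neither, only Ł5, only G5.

In Ł5: every assignment gives 1 — tautology.
In G5: at α = 1/2, β = 1/4 the value is 1/4 — not a tautology.

only Ł5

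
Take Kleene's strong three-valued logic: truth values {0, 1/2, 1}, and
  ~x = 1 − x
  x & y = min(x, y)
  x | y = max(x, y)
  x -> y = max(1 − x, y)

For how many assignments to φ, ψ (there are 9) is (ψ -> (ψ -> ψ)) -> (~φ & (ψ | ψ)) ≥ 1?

φ = 0, ψ = 0 ↦ 0  <
φ = 0, ψ = 1/2 ↦ 1/2  <
φ = 0, ψ = 1 ↦ 1  ≥
φ = 1/2, ψ = 0 ↦ 0  <
φ = 1/2, ψ = 1/2 ↦ 1/2  <
φ = 1/2, ψ = 1 ↦ 1/2  <
φ = 1, ψ = 0 ↦ 0  <
φ = 1, ψ = 1/2 ↦ 1/2  <
φ = 1, ψ = 1 ↦ 0  <
So 1 of the 9 assignments meets the threshold.

1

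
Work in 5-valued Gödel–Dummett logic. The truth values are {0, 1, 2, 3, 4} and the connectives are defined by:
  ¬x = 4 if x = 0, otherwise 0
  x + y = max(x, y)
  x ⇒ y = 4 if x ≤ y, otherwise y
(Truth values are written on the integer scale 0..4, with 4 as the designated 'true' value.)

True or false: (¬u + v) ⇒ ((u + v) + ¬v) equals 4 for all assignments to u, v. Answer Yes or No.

No

Counterexample: take u = 0, v = 1.
¬u = ¬0 = 4
¬u + v = 4 + 1 = 4
u + v = 0 + 1 = 1
¬v = ¬1 = 0
(u + v) + ¬v = 1 + 0 = 1
(¬u + v) ⇒ ((u + v) + ¬v) = 4 ⇒ 1 = 1
This gives 1 ≠ 4.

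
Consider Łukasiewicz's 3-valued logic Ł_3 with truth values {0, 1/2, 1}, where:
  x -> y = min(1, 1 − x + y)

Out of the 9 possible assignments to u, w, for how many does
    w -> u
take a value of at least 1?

u = 0, w = 0 ↦ 1  ≥
u = 0, w = 1/2 ↦ 1/2  <
u = 0, w = 1 ↦ 0  <
u = 1/2, w = 0 ↦ 1  ≥
u = 1/2, w = 1/2 ↦ 1  ≥
u = 1/2, w = 1 ↦ 1/2  <
u = 1, w = 0 ↦ 1  ≥
u = 1, w = 1/2 ↦ 1  ≥
u = 1, w = 1 ↦ 1  ≥
So 6 of the 9 assignments meet the threshold.

6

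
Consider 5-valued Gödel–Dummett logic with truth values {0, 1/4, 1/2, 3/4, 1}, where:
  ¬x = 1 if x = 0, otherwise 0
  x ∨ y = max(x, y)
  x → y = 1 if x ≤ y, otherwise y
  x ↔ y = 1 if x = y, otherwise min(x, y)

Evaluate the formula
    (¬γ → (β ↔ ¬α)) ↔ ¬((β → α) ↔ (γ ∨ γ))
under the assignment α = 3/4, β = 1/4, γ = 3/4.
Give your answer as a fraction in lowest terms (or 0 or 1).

0

¬γ = ¬3/4 = 0
¬α = ¬3/4 = 0
β ↔ ¬α = 1/4 ↔ 0 = 0
¬γ → (β ↔ ¬α) = 0 → 0 = 1
β → α = 1/4 → 3/4 = 1
γ ∨ γ = 3/4 ∨ 3/4 = 3/4
(β → α) ↔ (γ ∨ γ) = 1 ↔ 3/4 = 3/4
¬((β → α) ↔ (γ ∨ γ)) = ¬3/4 = 0
(¬γ → (β ↔ ¬α)) ↔ ¬((β → α) ↔ (γ ∨ γ)) = 1 ↔ 0 = 0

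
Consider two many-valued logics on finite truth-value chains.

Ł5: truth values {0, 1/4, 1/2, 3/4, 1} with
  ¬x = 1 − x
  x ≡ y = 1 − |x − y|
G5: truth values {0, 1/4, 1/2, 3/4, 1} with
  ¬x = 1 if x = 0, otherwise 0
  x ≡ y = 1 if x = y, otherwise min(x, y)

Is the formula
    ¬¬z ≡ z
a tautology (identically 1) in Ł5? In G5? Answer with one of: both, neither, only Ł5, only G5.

In Ł5: every assignment gives 1 — tautology.
In G5: at z = 1/4 the value is 1/4 — not a tautology.

only Ł5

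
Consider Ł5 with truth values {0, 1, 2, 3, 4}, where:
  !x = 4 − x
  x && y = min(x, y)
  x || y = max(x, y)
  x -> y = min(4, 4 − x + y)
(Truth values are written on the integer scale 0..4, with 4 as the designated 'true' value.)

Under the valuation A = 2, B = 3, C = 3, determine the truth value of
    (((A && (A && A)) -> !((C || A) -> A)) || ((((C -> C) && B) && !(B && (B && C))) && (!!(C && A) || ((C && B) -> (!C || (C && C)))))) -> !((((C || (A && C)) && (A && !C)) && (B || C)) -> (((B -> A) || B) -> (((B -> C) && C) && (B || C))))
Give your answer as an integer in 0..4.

A && A = 2 && 2 = 2
A && (A && A) = 2 && 2 = 2
C || A = 3 || 2 = 3
(C || A) -> A = 3 -> 2 = 3
!((C || A) -> A) = !3 = 1
(A && (A && A)) -> !((C || A) -> A) = 2 -> 1 = 3
C -> C = 3 -> 3 = 4
(C -> C) && B = 4 && 3 = 3
B && C = 3 && 3 = 3
B && (B && C) = 3 && 3 = 3
!(B && (B && C)) = !3 = 1
((C -> C) && B) && !(B && (B && C)) = 3 && 1 = 1
C && A = 3 && 2 = 2
!(C && A) = !2 = 2
!!(C && A) = !2 = 2
C && B = 3 && 3 = 3
!C = !3 = 1
C && C = 3 && 3 = 3
!C || (C && C) = 1 || 3 = 3
(C && B) -> (!C || (C && C)) = 3 -> 3 = 4
!!(C && A) || ((C && B) -> (!C || (C && C))) = 2 || 4 = 4
(((C -> C) && B) && !(B && (B && C))) && (!!(C && A) || ((C && B) -> (!C || (C && C)))) = 1 && 4 = 1
((A && (A && A)) -> !((C || A) -> A)) || ((((C -> C) && B) && !(B && (B && C))) && (!!(C && A) || ((C && B) -> (!C || (C && C))))) = 3 || 1 = 3
A && C = 2 && 3 = 2
C || (A && C) = 3 || 2 = 3
!C = !3 = 1
A && !C = 2 && 1 = 1
(C || (A && C)) && (A && !C) = 3 && 1 = 1
B || C = 3 || 3 = 3
((C || (A && C)) && (A && !C)) && (B || C) = 1 && 3 = 1
B -> A = 3 -> 2 = 3
(B -> A) || B = 3 || 3 = 3
B -> C = 3 -> 3 = 4
(B -> C) && C = 4 && 3 = 3
B || C = 3 || 3 = 3
((B -> C) && C) && (B || C) = 3 && 3 = 3
((B -> A) || B) -> (((B -> C) && C) && (B || C)) = 3 -> 3 = 4
(((C || (A && C)) && (A && !C)) && (B || C)) -> (((B -> A) || B) -> (((B -> C) && C) && (B || C))) = 1 -> 4 = 4
!((((C || (A && C)) && (A && !C)) && (B || C)) -> (((B -> A) || B) -> (((B -> C) && C) && (B || C)))) = !4 = 0
(((A && (A && A)) -> !((C || A) -> A)) || ((((C -> C) && B) && !(B && (B && C))) && (!!(C && A) || ((C && B) -> (!C || (C && C)))))) -> !((((C || (A && C)) && (A && !C)) && (B || C)) -> (((B -> A) || B) -> (((B -> C) && C) && (B || C)))) = 3 -> 0 = 1

1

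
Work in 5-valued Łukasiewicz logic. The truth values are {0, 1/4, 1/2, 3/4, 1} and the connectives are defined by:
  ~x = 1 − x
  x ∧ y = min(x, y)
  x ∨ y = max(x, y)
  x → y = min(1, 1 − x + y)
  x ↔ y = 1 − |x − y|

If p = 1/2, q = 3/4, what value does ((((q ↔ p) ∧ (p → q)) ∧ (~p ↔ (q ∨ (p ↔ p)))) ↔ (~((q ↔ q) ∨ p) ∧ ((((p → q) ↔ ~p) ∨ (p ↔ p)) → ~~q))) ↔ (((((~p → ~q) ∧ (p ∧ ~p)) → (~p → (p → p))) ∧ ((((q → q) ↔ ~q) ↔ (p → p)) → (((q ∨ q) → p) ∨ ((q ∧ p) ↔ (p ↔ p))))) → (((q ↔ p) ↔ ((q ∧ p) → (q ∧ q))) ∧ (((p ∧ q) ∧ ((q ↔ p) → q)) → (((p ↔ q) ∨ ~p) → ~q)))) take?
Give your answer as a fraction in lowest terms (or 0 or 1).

3/4

q ↔ p = 3/4 ↔ 1/2 = 3/4
p → q = 1/2 → 3/4 = 1
(q ↔ p) ∧ (p → q) = 3/4 ∧ 1 = 3/4
~p = ~1/2 = 1/2
p ↔ p = 1/2 ↔ 1/2 = 1
q ∨ (p ↔ p) = 3/4 ∨ 1 = 1
~p ↔ (q ∨ (p ↔ p)) = 1/2 ↔ 1 = 1/2
((q ↔ p) ∧ (p → q)) ∧ (~p ↔ (q ∨ (p ↔ p))) = 3/4 ∧ 1/2 = 1/2
q ↔ q = 3/4 ↔ 3/4 = 1
(q ↔ q) ∨ p = 1 ∨ 1/2 = 1
~((q ↔ q) ∨ p) = ~1 = 0
p → q = 1/2 → 3/4 = 1
~p = ~1/2 = 1/2
(p → q) ↔ ~p = 1 ↔ 1/2 = 1/2
p ↔ p = 1/2 ↔ 1/2 = 1
((p → q) ↔ ~p) ∨ (p ↔ p) = 1/2 ∨ 1 = 1
~q = ~3/4 = 1/4
~~q = ~1/4 = 3/4
(((p → q) ↔ ~p) ∨ (p ↔ p)) → ~~q = 1 → 3/4 = 3/4
~((q ↔ q) ∨ p) ∧ ((((p → q) ↔ ~p) ∨ (p ↔ p)) → ~~q) = 0 ∧ 3/4 = 0
(((q ↔ p) ∧ (p → q)) ∧ (~p ↔ (q ∨ (p ↔ p)))) ↔ (~((q ↔ q) ∨ p) ∧ ((((p → q) ↔ ~p) ∨ (p ↔ p)) → ~~q)) = 1/2 ↔ 0 = 1/2
~p = ~1/2 = 1/2
~q = ~3/4 = 1/4
~p → ~q = 1/2 → 1/4 = 3/4
~p = ~1/2 = 1/2
p ∧ ~p = 1/2 ∧ 1/2 = 1/2
(~p → ~q) ∧ (p ∧ ~p) = 3/4 ∧ 1/2 = 1/2
~p = ~1/2 = 1/2
p → p = 1/2 → 1/2 = 1
~p → (p → p) = 1/2 → 1 = 1
((~p → ~q) ∧ (p ∧ ~p)) → (~p → (p → p)) = 1/2 → 1 = 1
q → q = 3/4 → 3/4 = 1
~q = ~3/4 = 1/4
(q → q) ↔ ~q = 1 ↔ 1/4 = 1/4
p → p = 1/2 → 1/2 = 1
((q → q) ↔ ~q) ↔ (p → p) = 1/4 ↔ 1 = 1/4
q ∨ q = 3/4 ∨ 3/4 = 3/4
(q ∨ q) → p = 3/4 → 1/2 = 3/4
q ∧ p = 3/4 ∧ 1/2 = 1/2
p ↔ p = 1/2 ↔ 1/2 = 1
(q ∧ p) ↔ (p ↔ p) = 1/2 ↔ 1 = 1/2
((q ∨ q) → p) ∨ ((q ∧ p) ↔ (p ↔ p)) = 3/4 ∨ 1/2 = 3/4
(((q → q) ↔ ~q) ↔ (p → p)) → (((q ∨ q) → p) ∨ ((q ∧ p) ↔ (p ↔ p))) = 1/4 → 3/4 = 1
(((~p → ~q) ∧ (p ∧ ~p)) → (~p → (p → p))) ∧ ((((q → q) ↔ ~q) ↔ (p → p)) → (((q ∨ q) → p) ∨ ((q ∧ p) ↔ (p ↔ p)))) = 1 ∧ 1 = 1
q ↔ p = 3/4 ↔ 1/2 = 3/4
q ∧ p = 3/4 ∧ 1/2 = 1/2
q ∧ q = 3/4 ∧ 3/4 = 3/4
(q ∧ p) → (q ∧ q) = 1/2 → 3/4 = 1
(q ↔ p) ↔ ((q ∧ p) → (q ∧ q)) = 3/4 ↔ 1 = 3/4
p ∧ q = 1/2 ∧ 3/4 = 1/2
q ↔ p = 3/4 ↔ 1/2 = 3/4
(q ↔ p) → q = 3/4 → 3/4 = 1
(p ∧ q) ∧ ((q ↔ p) → q) = 1/2 ∧ 1 = 1/2
p ↔ q = 1/2 ↔ 3/4 = 3/4
~p = ~1/2 = 1/2
(p ↔ q) ∨ ~p = 3/4 ∨ 1/2 = 3/4
~q = ~3/4 = 1/4
((p ↔ q) ∨ ~p) → ~q = 3/4 → 1/4 = 1/2
((p ∧ q) ∧ ((q ↔ p) → q)) → (((p ↔ q) ∨ ~p) → ~q) = 1/2 → 1/2 = 1
((q ↔ p) ↔ ((q ∧ p) → (q ∧ q))) ∧ (((p ∧ q) ∧ ((q ↔ p) → q)) → (((p ↔ q) ∨ ~p) → ~q)) = 3/4 ∧ 1 = 3/4
((((~p → ~q) ∧ (p ∧ ~p)) → (~p → (p → p))) ∧ ((((q → q) ↔ ~q) ↔ (p → p)) → (((q ∨ q) → p) ∨ ((q ∧ p) ↔ (p ↔ p))))) → (((q ↔ p) ↔ ((q ∧ p) → (q ∧ q))) ∧ (((p ∧ q) ∧ ((q ↔ p) → q)) → (((p ↔ q) ∨ ~p) → ~q))) = 1 → 3/4 = 3/4
((((q ↔ p) ∧ (p → q)) ∧ (~p ↔ (q ∨ (p ↔ p)))) ↔ (~((q ↔ q) ∨ p) ∧ ((((p → q) ↔ ~p) ∨ (p ↔ p)) → ~~q))) ↔ (((((~p → ~q) ∧ (p ∧ ~p)) → (~p → (p → p))) ∧ ((((q → q) ↔ ~q) ↔ (p → p)) → (((q ∨ q) → p) ∨ ((q ∧ p) ↔ (p ↔ p))))) → (((q ↔ p) ↔ ((q ∧ p) → (q ∧ q))) ∧ (((p ∧ q) ∧ ((q ↔ p) → q)) → (((p ↔ q) ∨ ~p) → ~q)))) = 1/2 ↔ 3/4 = 3/4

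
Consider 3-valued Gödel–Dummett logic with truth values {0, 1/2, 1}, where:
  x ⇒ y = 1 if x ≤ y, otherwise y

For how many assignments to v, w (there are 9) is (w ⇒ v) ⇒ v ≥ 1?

6

v = 0, w = 0 ↦ 0  <
v = 0, w = 1/2 ↦ 1  ≥
v = 0, w = 1 ↦ 1  ≥
v = 1/2, w = 0 ↦ 1/2  <
v = 1/2, w = 1/2 ↦ 1/2  <
v = 1/2, w = 1 ↦ 1  ≥
v = 1, w = 0 ↦ 1  ≥
v = 1, w = 1/2 ↦ 1  ≥
v = 1, w = 1 ↦ 1  ≥
So 6 of the 9 assignments meet the threshold.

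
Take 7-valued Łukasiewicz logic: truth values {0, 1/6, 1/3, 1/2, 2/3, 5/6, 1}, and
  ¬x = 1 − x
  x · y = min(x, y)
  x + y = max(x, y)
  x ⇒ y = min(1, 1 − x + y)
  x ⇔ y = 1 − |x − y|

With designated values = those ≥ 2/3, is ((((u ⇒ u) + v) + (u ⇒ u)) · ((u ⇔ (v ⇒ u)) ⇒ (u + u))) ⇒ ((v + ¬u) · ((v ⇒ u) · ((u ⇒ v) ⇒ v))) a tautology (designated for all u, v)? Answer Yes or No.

No

Counterexample: take u = 0, v = 0.
u ⇒ u = 0 ⇒ 0 = 1
(u ⇒ u) + v = 1 + 0 = 1
u ⇒ u = 0 ⇒ 0 = 1
((u ⇒ u) + v) + (u ⇒ u) = 1 + 1 = 1
v ⇒ u = 0 ⇒ 0 = 1
u ⇔ (v ⇒ u) = 0 ⇔ 1 = 0
u + u = 0 + 0 = 0
(u ⇔ (v ⇒ u)) ⇒ (u + u) = 0 ⇒ 0 = 1
(((u ⇒ u) + v) + (u ⇒ u)) · ((u ⇔ (v ⇒ u)) ⇒ (u + u)) = 1 · 1 = 1
¬u = ¬0 = 1
v + ¬u = 0 + 1 = 1
v ⇒ u = 0 ⇒ 0 = 1
u ⇒ v = 0 ⇒ 0 = 1
(u ⇒ v) ⇒ v = 1 ⇒ 0 = 0
(v ⇒ u) · ((u ⇒ v) ⇒ v) = 1 · 0 = 0
(v + ¬u) · ((v ⇒ u) · ((u ⇒ v) ⇒ v)) = 1 · 0 = 0
((((u ⇒ u) + v) + (u ⇒ u)) · ((u ⇔ (v ⇒ u)) ⇒ (u + u))) ⇒ ((v + ¬u) · ((v ⇒ u) · ((u ⇒ v) ⇒ v))) = 1 ⇒ 0 = 0
This gives 0, which is below 2/3.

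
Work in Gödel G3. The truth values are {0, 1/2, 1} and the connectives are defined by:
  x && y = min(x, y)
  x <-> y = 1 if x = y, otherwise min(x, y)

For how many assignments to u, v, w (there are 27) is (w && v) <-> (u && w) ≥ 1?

17

value 1: 17 assignments (counts)
value 1/2: 2 assignments
value 0: 8 assignments
So 17 of the 27 assignments meet the threshold.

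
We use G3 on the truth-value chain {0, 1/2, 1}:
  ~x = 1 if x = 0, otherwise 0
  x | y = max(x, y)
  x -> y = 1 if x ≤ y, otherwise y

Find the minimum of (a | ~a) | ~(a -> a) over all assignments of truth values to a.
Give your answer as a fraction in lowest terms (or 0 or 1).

1/2

Take a = 1/2:
~a = ~1/2 = 0
a | ~a = 1/2 | 0 = 1/2
a -> a = 1/2 -> 1/2 = 1
~(a -> a) = ~1 = 0
(a | ~a) | ~(a -> a) = 1/2 | 0 = 1/2
No assignment yields a value below 1/2, so this is the minimum.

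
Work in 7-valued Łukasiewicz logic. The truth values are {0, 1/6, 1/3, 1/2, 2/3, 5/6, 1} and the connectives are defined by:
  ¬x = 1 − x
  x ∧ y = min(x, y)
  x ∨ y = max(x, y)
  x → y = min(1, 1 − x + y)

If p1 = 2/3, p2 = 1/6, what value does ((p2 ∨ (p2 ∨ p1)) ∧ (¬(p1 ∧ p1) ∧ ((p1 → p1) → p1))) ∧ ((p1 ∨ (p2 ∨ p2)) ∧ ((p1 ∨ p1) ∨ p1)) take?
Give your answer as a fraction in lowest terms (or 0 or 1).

p2 ∨ p1 = 1/6 ∨ 2/3 = 2/3
p2 ∨ (p2 ∨ p1) = 1/6 ∨ 2/3 = 2/3
p1 ∧ p1 = 2/3 ∧ 2/3 = 2/3
¬(p1 ∧ p1) = ¬2/3 = 1/3
p1 → p1 = 2/3 → 2/3 = 1
(p1 → p1) → p1 = 1 → 2/3 = 2/3
¬(p1 ∧ p1) ∧ ((p1 → p1) → p1) = 1/3 ∧ 2/3 = 1/3
(p2 ∨ (p2 ∨ p1)) ∧ (¬(p1 ∧ p1) ∧ ((p1 → p1) → p1)) = 2/3 ∧ 1/3 = 1/3
p2 ∨ p2 = 1/6 ∨ 1/6 = 1/6
p1 ∨ (p2 ∨ p2) = 2/3 ∨ 1/6 = 2/3
p1 ∨ p1 = 2/3 ∨ 2/3 = 2/3
(p1 ∨ p1) ∨ p1 = 2/3 ∨ 2/3 = 2/3
(p1 ∨ (p2 ∨ p2)) ∧ ((p1 ∨ p1) ∨ p1) = 2/3 ∧ 2/3 = 2/3
((p2 ∨ (p2 ∨ p1)) ∧ (¬(p1 ∧ p1) ∧ ((p1 → p1) → p1))) ∧ ((p1 ∨ (p2 ∨ p2)) ∧ ((p1 ∨ p1) ∨ p1)) = 1/3 ∧ 2/3 = 1/3

1/3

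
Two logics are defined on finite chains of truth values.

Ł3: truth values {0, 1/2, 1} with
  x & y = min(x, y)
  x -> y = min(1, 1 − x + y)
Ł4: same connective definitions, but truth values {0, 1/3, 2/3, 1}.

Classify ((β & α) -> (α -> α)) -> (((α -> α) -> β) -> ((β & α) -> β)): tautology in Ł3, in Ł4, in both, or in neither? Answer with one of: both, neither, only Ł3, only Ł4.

both

In Ł3: every assignment gives 1 — tautology.
In Ł4: every assignment gives 1 — tautology.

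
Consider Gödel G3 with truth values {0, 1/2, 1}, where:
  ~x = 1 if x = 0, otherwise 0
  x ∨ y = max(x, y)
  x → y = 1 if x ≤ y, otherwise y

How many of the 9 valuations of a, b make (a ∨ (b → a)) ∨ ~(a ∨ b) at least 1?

6

a = 0, b = 0 ↦ 1  ≥
a = 0, b = 1/2 ↦ 0  <
a = 0, b = 1 ↦ 0  <
a = 1/2, b = 0 ↦ 1  ≥
a = 1/2, b = 1/2 ↦ 1  ≥
a = 1/2, b = 1 ↦ 1/2  <
a = 1, b = 0 ↦ 1  ≥
a = 1, b = 1/2 ↦ 1  ≥
a = 1, b = 1 ↦ 1  ≥
So 6 of the 9 assignments meet the threshold.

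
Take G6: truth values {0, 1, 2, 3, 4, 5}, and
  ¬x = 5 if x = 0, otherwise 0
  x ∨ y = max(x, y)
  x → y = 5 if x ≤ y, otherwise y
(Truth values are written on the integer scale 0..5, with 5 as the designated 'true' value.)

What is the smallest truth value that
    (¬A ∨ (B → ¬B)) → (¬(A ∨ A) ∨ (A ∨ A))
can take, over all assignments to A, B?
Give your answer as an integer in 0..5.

1

Take A = 1, B = 0:
¬A = ¬1 = 0
¬B = ¬0 = 5
B → ¬B = 0 → 5 = 5
¬A ∨ (B → ¬B) = 0 ∨ 5 = 5
A ∨ A = 1 ∨ 1 = 1
¬(A ∨ A) = ¬1 = 0
A ∨ A = 1 ∨ 1 = 1
¬(A ∨ A) ∨ (A ∨ A) = 0 ∨ 1 = 1
(¬A ∨ (B → ¬B)) → (¬(A ∨ A) ∨ (A ∨ A)) = 5 → 1 = 1
No assignment yields a value below 1, so this is the minimum.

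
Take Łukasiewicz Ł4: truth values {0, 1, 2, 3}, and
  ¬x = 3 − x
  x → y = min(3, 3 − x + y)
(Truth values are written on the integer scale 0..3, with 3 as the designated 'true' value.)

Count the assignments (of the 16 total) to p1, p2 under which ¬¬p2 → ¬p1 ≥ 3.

p1 = 0, p2 = 0 ↦ 3  ≥
p1 = 0, p2 = 1 ↦ 3  ≥
p1 = 0, p2 = 2 ↦ 3  ≥
p1 = 0, p2 = 3 ↦ 3  ≥
p1 = 1, p2 = 0 ↦ 3  ≥
p1 = 1, p2 = 1 ↦ 3  ≥
p1 = 1, p2 = 2 ↦ 3  ≥
p1 = 1, p2 = 3 ↦ 2  <
p1 = 2, p2 = 0 ↦ 3  ≥
p1 = 2, p2 = 1 ↦ 3  ≥
p1 = 2, p2 = 2 ↦ 2  <
p1 = 2, p2 = 3 ↦ 1  <
p1 = 3, p2 = 0 ↦ 3  ≥
p1 = 3, p2 = 1 ↦ 2  <
p1 = 3, p2 = 2 ↦ 1  <
p1 = 3, p2 = 3 ↦ 0  <
So 10 of the 16 assignments meet the threshold.

10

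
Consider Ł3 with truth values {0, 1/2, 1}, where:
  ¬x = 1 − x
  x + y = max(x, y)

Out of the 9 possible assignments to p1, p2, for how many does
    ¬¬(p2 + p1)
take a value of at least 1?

5

p1 = 0, p2 = 0 ↦ 0  <
p1 = 0, p2 = 1/2 ↦ 1/2  <
p1 = 0, p2 = 1 ↦ 1  ≥
p1 = 1/2, p2 = 0 ↦ 1/2  <
p1 = 1/2, p2 = 1/2 ↦ 1/2  <
p1 = 1/2, p2 = 1 ↦ 1  ≥
p1 = 1, p2 = 0 ↦ 1  ≥
p1 = 1, p2 = 1/2 ↦ 1  ≥
p1 = 1, p2 = 1 ↦ 1  ≥
So 5 of the 9 assignments meet the threshold.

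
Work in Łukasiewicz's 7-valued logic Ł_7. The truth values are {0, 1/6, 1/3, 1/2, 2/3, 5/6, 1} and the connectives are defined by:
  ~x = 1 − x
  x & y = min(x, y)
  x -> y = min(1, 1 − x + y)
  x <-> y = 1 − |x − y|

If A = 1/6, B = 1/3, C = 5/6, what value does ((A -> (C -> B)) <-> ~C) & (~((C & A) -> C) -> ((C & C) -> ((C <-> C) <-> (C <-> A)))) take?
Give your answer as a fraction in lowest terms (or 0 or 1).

C -> B = 5/6 -> 1/3 = 1/2
A -> (C -> B) = 1/6 -> 1/2 = 1
~C = ~5/6 = 1/6
(A -> (C -> B)) <-> ~C = 1 <-> 1/6 = 1/6
C & A = 5/6 & 1/6 = 1/6
(C & A) -> C = 1/6 -> 5/6 = 1
~((C & A) -> C) = ~1 = 0
C & C = 5/6 & 5/6 = 5/6
C <-> C = 5/6 <-> 5/6 = 1
C <-> A = 5/6 <-> 1/6 = 1/3
(C <-> C) <-> (C <-> A) = 1 <-> 1/3 = 1/3
(C & C) -> ((C <-> C) <-> (C <-> A)) = 5/6 -> 1/3 = 1/2
~((C & A) -> C) -> ((C & C) -> ((C <-> C) <-> (C <-> A))) = 0 -> 1/2 = 1
((A -> (C -> B)) <-> ~C) & (~((C & A) -> C) -> ((C & C) -> ((C <-> C) <-> (C <-> A)))) = 1/6 & 1 = 1/6

1/6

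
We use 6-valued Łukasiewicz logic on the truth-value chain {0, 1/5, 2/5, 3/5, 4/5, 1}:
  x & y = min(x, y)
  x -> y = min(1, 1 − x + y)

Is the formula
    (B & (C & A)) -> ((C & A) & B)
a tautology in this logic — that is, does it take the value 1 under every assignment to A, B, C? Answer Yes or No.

At A = 2/5, B = 1, C = 3/5, for instance:
C & A = 3/5 & 2/5 = 2/5
B & (C & A) = 1 & 2/5 = 2/5
(C & A) & B = 2/5 & 1 = 2/5
(B & (C & A)) -> ((C & A) & B) = 2/5 -> 2/5 = 1
and checking the remaining 215 assignments likewise gives ≥ 1 in every case.

Yes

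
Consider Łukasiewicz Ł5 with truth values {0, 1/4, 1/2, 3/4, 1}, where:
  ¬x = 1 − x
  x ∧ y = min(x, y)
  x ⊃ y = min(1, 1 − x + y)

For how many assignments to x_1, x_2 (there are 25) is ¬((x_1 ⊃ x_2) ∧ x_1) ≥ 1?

value 1: 6 assignments (counts)
value 3/4: 7 assignments
value 1/2: 7 assignments
value 1/4: 4 assignments
value 0: 1 assignment
So 6 of the 25 assignments meet the threshold.

6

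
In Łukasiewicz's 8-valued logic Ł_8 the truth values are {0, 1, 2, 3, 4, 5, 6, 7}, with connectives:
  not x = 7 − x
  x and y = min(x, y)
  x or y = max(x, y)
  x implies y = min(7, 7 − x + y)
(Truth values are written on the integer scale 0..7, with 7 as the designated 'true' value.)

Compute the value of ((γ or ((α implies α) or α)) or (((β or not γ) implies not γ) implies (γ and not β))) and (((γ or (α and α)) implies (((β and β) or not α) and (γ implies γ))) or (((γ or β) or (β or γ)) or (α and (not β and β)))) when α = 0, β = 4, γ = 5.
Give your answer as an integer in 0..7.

α implies α = 0 implies 0 = 7
(α implies α) or α = 7 or 0 = 7
γ or ((α implies α) or α) = 5 or 7 = 7
not γ = not 5 = 2
β or not γ = 4 or 2 = 4
not γ = not 5 = 2
(β or not γ) implies not γ = 4 implies 2 = 5
not β = not 4 = 3
γ and not β = 5 and 3 = 3
((β or not γ) implies not γ) implies (γ and not β) = 5 implies 3 = 5
(γ or ((α implies α) or α)) or (((β or not γ) implies not γ) implies (γ and not β)) = 7 or 5 = 7
α and α = 0 and 0 = 0
γ or (α and α) = 5 or 0 = 5
β and β = 4 and 4 = 4
not α = not 0 = 7
(β and β) or not α = 4 or 7 = 7
γ implies γ = 5 implies 5 = 7
((β and β) or not α) and (γ implies γ) = 7 and 7 = 7
(γ or (α and α)) implies (((β and β) or not α) and (γ implies γ)) = 5 implies 7 = 7
γ or β = 5 or 4 = 5
β or γ = 4 or 5 = 5
(γ or β) or (β or γ) = 5 or 5 = 5
not β = not 4 = 3
not β and β = 3 and 4 = 3
α and (not β and β) = 0 and 3 = 0
((γ or β) or (β or γ)) or (α and (not β and β)) = 5 or 0 = 5
((γ or (α and α)) implies (((β and β) or not α) and (γ implies γ))) or (((γ or β) or (β or γ)) or (α and (not β and β))) = 7 or 5 = 7
((γ or ((α implies α) or α)) or (((β or not γ) implies not γ) implies (γ and not β))) and (((γ or (α and α)) implies (((β and β) or not α) and (γ implies γ))) or (((γ or β) or (β or γ)) or (α and (not β and β)))) = 7 and 7 = 7

7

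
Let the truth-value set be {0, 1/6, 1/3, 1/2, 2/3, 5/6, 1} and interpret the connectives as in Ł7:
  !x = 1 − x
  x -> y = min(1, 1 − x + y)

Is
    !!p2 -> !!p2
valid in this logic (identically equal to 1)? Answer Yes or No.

Yes

p2 = 0 ↦ 1
p2 = 1/6 ↦ 1
p2 = 1/3 ↦ 1
p2 = 1/2 ↦ 1
p2 = 2/3 ↦ 1
p2 = 5/6 ↦ 1
p2 = 1 ↦ 1
Every assignment gives a value ≥ 1.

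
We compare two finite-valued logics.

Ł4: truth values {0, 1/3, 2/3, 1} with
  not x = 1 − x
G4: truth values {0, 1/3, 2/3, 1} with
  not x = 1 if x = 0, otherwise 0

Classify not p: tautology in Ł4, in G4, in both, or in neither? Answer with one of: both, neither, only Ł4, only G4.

In Ł4: at p = 1/3 the value is 2/3 — not a tautology.
In G4: at p = 1/3 the value is 0 — not a tautology.

neither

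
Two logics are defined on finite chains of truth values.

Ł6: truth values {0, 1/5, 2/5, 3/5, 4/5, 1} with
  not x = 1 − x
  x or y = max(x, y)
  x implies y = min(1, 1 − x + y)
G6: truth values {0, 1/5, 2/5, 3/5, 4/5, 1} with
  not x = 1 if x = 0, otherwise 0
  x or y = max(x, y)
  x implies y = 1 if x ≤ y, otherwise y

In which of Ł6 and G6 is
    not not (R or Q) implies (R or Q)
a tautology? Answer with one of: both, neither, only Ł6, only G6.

In Ł6: every assignment gives 1 — tautology.
In G6: at Q = 0, R = 1/5 the value is 1/5 — not a tautology.

only Ł6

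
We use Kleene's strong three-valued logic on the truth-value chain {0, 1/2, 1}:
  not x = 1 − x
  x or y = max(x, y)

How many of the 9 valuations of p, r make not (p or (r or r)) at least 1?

1

p = 0, r = 0 ↦ 1  ≥
p = 0, r = 1/2 ↦ 1/2  <
p = 0, r = 1 ↦ 0  <
p = 1/2, r = 0 ↦ 1/2  <
p = 1/2, r = 1/2 ↦ 1/2  <
p = 1/2, r = 1 ↦ 0  <
p = 1, r = 0 ↦ 0  <
p = 1, r = 1/2 ↦ 0  <
p = 1, r = 1 ↦ 0  <
So 1 of the 9 assignments meets the threshold.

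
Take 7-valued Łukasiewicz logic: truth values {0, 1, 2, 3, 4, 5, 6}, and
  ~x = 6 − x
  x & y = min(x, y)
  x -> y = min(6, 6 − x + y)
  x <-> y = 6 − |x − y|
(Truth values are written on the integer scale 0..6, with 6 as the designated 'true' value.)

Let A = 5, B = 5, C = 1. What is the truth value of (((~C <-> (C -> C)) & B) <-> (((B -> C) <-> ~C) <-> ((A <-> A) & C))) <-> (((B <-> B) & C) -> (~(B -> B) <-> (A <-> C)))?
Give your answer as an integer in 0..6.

~C = ~1 = 5
C -> C = 1 -> 1 = 6
~C <-> (C -> C) = 5 <-> 6 = 5
(~C <-> (C -> C)) & B = 5 & 5 = 5
B -> C = 5 -> 1 = 2
~C = ~1 = 5
(B -> C) <-> ~C = 2 <-> 5 = 3
A <-> A = 5 <-> 5 = 6
(A <-> A) & C = 6 & 1 = 1
((B -> C) <-> ~C) <-> ((A <-> A) & C) = 3 <-> 1 = 4
((~C <-> (C -> C)) & B) <-> (((B -> C) <-> ~C) <-> ((A <-> A) & C)) = 5 <-> 4 = 5
B <-> B = 5 <-> 5 = 6
(B <-> B) & C = 6 & 1 = 1
B -> B = 5 -> 5 = 6
~(B -> B) = ~6 = 0
A <-> C = 5 <-> 1 = 2
~(B -> B) <-> (A <-> C) = 0 <-> 2 = 4
((B <-> B) & C) -> (~(B -> B) <-> (A <-> C)) = 1 -> 4 = 6
(((~C <-> (C -> C)) & B) <-> (((B -> C) <-> ~C) <-> ((A <-> A) & C))) <-> (((B <-> B) & C) -> (~(B -> B) <-> (A <-> C))) = 5 <-> 6 = 5

5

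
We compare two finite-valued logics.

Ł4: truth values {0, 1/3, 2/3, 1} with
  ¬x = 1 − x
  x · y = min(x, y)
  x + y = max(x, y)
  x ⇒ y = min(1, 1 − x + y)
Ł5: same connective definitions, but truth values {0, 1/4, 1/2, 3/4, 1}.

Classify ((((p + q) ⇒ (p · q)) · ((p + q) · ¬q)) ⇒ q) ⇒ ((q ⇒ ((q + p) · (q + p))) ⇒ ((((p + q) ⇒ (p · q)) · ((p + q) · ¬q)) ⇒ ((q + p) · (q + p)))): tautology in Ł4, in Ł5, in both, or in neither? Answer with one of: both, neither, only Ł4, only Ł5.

In Ł4: every assignment gives 1 — tautology.
In Ł5: every assignment gives 1 — tautology.

both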